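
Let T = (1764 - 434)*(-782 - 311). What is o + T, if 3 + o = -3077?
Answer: -1456770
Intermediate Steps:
o = -3080 (o = -3 - 3077 = -3080)
T = -1453690 (T = 1330*(-1093) = -1453690)
o + T = -3080 - 1453690 = -1456770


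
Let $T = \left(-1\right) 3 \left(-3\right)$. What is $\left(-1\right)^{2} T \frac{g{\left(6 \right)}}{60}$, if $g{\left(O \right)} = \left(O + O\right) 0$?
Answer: $0$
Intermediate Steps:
$g{\left(O \right)} = 0$ ($g{\left(O \right)} = 2 O 0 = 0$)
$T = 9$ ($T = \left(-3\right) \left(-3\right) = 9$)
$\left(-1\right)^{2} T \frac{g{\left(6 \right)}}{60} = \left(-1\right)^{2} \cdot 9 \cdot \frac{0}{60} = 1 \cdot 9 \cdot 0 \cdot \frac{1}{60} = 9 \cdot 0 = 0$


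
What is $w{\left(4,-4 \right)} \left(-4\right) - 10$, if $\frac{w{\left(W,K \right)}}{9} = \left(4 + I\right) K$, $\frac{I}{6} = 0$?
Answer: $566$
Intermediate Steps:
$I = 0$ ($I = 6 \cdot 0 = 0$)
$w{\left(W,K \right)} = 36 K$ ($w{\left(W,K \right)} = 9 \left(4 + 0\right) K = 9 \cdot 4 K = 36 K$)
$w{\left(4,-4 \right)} \left(-4\right) - 10 = 36 \left(-4\right) \left(-4\right) - 10 = \left(-144\right) \left(-4\right) - 10 = 576 - 10 = 566$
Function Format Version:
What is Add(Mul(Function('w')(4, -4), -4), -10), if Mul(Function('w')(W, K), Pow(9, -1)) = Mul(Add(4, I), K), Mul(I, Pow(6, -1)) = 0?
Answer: 566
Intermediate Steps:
I = 0 (I = Mul(6, 0) = 0)
Function('w')(W, K) = Mul(36, K) (Function('w')(W, K) = Mul(9, Mul(Add(4, 0), K)) = Mul(9, Mul(4, K)) = Mul(36, K))
Add(Mul(Function('w')(4, -4), -4), -10) = Add(Mul(Mul(36, -4), -4), -10) = Add(Mul(-144, -4), -10) = Add(576, -10) = 566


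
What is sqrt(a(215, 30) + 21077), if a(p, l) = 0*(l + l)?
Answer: sqrt(21077) ≈ 145.18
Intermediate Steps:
a(p, l) = 0 (a(p, l) = 0*(2*l) = 0)
sqrt(a(215, 30) + 21077) = sqrt(0 + 21077) = sqrt(21077)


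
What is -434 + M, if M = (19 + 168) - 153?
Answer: -400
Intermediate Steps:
M = 34 (M = 187 - 153 = 34)
-434 + M = -434 + 34 = -400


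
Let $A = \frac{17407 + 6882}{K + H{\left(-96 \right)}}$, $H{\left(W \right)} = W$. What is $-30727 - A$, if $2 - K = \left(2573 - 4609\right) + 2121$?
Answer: $- \frac{5475844}{179} \approx -30591.0$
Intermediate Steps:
$K = -83$ ($K = 2 - \left(\left(2573 - 4609\right) + 2121\right) = 2 - \left(-2036 + 2121\right) = 2 - 85 = -83$)
$A = - \frac{24289}{179}$ ($A = \frac{17407 + 6882}{-83 - 96} = \frac{24289}{-179} = 24289 \left(- \frac{1}{179}\right) = - \frac{24289}{179} \approx -135.69$)
$-30727 - A = -30727 - - \frac{24289}{179} = -30727 + \frac{24289}{179} = - \frac{5475844}{179}$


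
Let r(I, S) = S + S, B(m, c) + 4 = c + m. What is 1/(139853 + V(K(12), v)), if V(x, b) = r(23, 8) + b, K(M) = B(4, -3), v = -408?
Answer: 1/139461 ≈ 7.1705e-6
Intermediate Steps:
B(m, c) = -4 + c + m (B(m, c) = -4 + (c + m) = -4 + c + m)
K(M) = -3 (K(M) = -4 - 3 + 4 = -3)
r(I, S) = 2*S
V(x, b) = 16 + b (V(x, b) = 2*8 + b = 16 + b)
1/(139853 + V(K(12), v)) = 1/(139853 + (16 - 408)) = 1/(139853 - 392) = 1/139461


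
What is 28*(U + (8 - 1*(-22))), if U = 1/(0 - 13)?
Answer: 10892/13 ≈ 837.85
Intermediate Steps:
U = -1/13 (U = 1/(-13) = -1/13 ≈ -0.076923)
28*(U + (8 - 1*(-22))) = 28*(-1/13 + (8 - 1*(-22))) = 28*(-1/13 + (8 + 22)) = 28*(-1/13 + 30) = 28*(389/13) = 10892/13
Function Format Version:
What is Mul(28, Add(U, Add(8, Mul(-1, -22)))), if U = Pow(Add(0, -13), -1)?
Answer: Rational(10892, 13) ≈ 837.85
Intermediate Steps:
U = Rational(-1, 13) (U = Pow(-13, -1) = Rational(-1, 13) ≈ -0.076923)
Mul(28, Add(U, Add(8, Mul(-1, -22)))) = Mul(28, Add(Rational(-1, 13), Add(8, Mul(-1, -22)))) = Mul(28, Add(Rational(-1, 13), Add(8, 22))) = Mul(28, Add(Rational(-1, 13), 30)) = Mul(28, Rational(389, 13)) = Rational(10892, 13)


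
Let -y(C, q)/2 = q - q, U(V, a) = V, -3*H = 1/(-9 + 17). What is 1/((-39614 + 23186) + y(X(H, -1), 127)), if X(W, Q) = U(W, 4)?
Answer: -1/16428 ≈ -6.0872e-5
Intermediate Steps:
H = -1/24 (H = -1/(3*(-9 + 17)) = -1/3/8 = -1/3*1/8 = -1/24 ≈ -0.041667)
X(W, Q) = W
y(C, q) = 0 (y(C, q) = -2*(q - q) = -2*0 = 0)
1/((-39614 + 23186) + y(X(H, -1), 127)) = 1/((-39614 + 23186) + 0) = 1/(-16428 + 0) = 1/(-16428) = -1/16428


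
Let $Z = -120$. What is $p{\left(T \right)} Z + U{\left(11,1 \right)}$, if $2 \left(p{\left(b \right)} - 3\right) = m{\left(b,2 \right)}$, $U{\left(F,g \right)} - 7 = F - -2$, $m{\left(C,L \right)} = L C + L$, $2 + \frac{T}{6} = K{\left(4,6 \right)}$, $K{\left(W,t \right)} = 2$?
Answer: $-460$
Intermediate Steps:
$T = 0$ ($T = -12 + 6 \cdot 2 = -12 + 12 = 0$)
$m{\left(C,L \right)} = L + C L$ ($m{\left(C,L \right)} = C L + L = L + C L$)
$U{\left(F,g \right)} = 9 + F$ ($U{\left(F,g \right)} = 7 + \left(F - -2\right) = 7 + \left(F + 2\right) = 7 + \left(2 + F\right) = 9 + F$)
$p{\left(b \right)} = 4 + b$ ($p{\left(b \right)} = 3 + \frac{2 \left(1 + b\right)}{2} = 3 + \frac{2 + 2 b}{2} = 3 + \left(1 + b\right) = 4 + b$)
$p{\left(T \right)} Z + U{\left(11,1 \right)} = \left(4 + 0\right) \left(-120\right) + \left(9 + 11\right) = 4 \left(-120\right) + 20 = -480 + 20 = -460$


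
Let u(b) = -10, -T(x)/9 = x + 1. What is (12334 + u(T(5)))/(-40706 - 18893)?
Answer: -12324/59599 ≈ -0.20678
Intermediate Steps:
T(x) = -9 - 9*x (T(x) = -9*(x + 1) = -9*(1 + x) = -9 - 9*x)
(12334 + u(T(5)))/(-40706 - 18893) = (12334 - 10)/(-40706 - 18893) = 12324/(-59599) = 12324*(-1/59599) = -12324/59599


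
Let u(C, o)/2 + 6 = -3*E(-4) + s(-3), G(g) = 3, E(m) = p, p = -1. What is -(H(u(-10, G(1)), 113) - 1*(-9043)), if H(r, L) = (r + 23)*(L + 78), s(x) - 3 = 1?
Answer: -13818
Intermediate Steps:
s(x) = 4 (s(x) = 3 + 1 = 4)
E(m) = -1
u(C, o) = 2 (u(C, o) = -12 + 2*(-3*(-1) + 4) = -12 + 2*(3 + 4) = -12 + 2*7 = -12 + 14 = 2)
H(r, L) = (23 + r)*(78 + L)
-(H(u(-10, G(1)), 113) - 1*(-9043)) = -((1794 + 23*113 + 78*2 + 113*2) - 1*(-9043)) = -((1794 + 2599 + 156 + 226) + 9043) = -(4775 + 9043) = -1*13818 = -13818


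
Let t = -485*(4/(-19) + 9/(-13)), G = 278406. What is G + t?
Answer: 68874437/247 ≈ 2.7884e+5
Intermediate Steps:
t = 108155/247 (t = -485*(4*(-1/19) + 9*(-1/13)) = -485*(-4/19 - 9/13) = -485*(-223/247) = 108155/247 ≈ 437.87)
G + t = 278406 + 108155/247 = 68874437/247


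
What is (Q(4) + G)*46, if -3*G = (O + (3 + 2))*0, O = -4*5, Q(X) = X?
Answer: 184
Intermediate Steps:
O = -20
G = 0 (G = -(-20 + (3 + 2))*0/3 = -(-20 + 5)*0/3 = -(-5)*0 = -⅓*0 = 0)
(Q(4) + G)*46 = (4 + 0)*46 = 4*46 = 184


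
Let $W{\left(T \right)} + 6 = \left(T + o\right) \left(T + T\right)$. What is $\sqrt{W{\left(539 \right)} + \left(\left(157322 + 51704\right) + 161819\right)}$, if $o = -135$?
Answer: $\sqrt{806351} \approx 897.97$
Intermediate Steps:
$W{\left(T \right)} = -6 + 2 T \left(-135 + T\right)$ ($W{\left(T \right)} = -6 + \left(T - 135\right) \left(T + T\right) = -6 + \left(-135 + T\right) 2 T = -6 + 2 T \left(-135 + T\right)$)
$\sqrt{W{\left(539 \right)} + \left(\left(157322 + 51704\right) + 161819\right)} = \sqrt{\left(-6 - 145530 + 2 \cdot 539^{2}\right) + \left(\left(157322 + 51704\right) + 161819\right)} = \sqrt{\left(-6 - 145530 + 2 \cdot 290521\right) + \left(209026 + 161819\right)} = \sqrt{\left(-6 - 145530 + 581042\right) + 370845} = \sqrt{435506 + 370845} = \sqrt{806351}$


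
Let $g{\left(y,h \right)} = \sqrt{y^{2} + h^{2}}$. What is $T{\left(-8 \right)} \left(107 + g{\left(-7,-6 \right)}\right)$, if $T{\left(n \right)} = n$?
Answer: $-856 - 8 \sqrt{85} \approx -929.76$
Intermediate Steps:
$g{\left(y,h \right)} = \sqrt{h^{2} + y^{2}}$
$T{\left(-8 \right)} \left(107 + g{\left(-7,-6 \right)}\right) = - 8 \left(107 + \sqrt{\left(-6\right)^{2} + \left(-7\right)^{2}}\right) = - 8 \left(107 + \sqrt{36 + 49}\right) = - 8 \left(107 + \sqrt{85}\right) = -856 - 8 \sqrt{85}$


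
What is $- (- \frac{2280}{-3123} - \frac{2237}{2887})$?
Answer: $\frac{134597}{3005367} \approx 0.044786$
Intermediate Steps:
$- (- \frac{2280}{-3123} - \frac{2237}{2887}) = - (\left(-2280\right) \left(- \frac{1}{3123}\right) - \frac{2237}{2887}) = - (\frac{760}{1041} - \frac{2237}{2887}) = \left(-1\right) \left(- \frac{134597}{3005367}\right) = \frac{134597}{3005367}$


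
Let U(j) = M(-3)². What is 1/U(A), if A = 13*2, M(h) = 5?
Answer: 1/25 ≈ 0.040000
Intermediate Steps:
A = 26
U(j) = 25 (U(j) = 5² = 25)
1/U(A) = 1/25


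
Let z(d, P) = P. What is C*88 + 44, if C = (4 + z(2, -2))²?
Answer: 396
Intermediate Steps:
C = 4 (C = (4 - 2)² = 2² = 4)
C*88 + 44 = 4*88 + 44 = 352 + 44 = 396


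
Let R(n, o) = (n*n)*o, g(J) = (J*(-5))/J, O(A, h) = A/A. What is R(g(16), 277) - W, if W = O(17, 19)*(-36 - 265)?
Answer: 7226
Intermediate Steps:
O(A, h) = 1
g(J) = -5 (g(J) = (-5*J)/J = -5)
R(n, o) = o*n**2 (R(n, o) = n**2*o = o*n**2)
W = -301 (W = 1*(-36 - 265) = 1*(-301) = -301)
R(g(16), 277) - W = 277*(-5)**2 - 1*(-301) = 277*25 + 301 = 6925 + 301 = 7226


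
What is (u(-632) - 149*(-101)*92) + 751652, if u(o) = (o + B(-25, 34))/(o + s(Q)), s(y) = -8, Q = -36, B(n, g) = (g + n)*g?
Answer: 683571363/320 ≈ 2.1362e+6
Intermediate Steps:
B(n, g) = g*(g + n)
u(o) = (306 + o)/(-8 + o) (u(o) = (o + 34*(34 - 25))/(o - 8) = (o + 34*9)/(-8 + o) = (o + 306)/(-8 + o) = (306 + o)/(-8 + o))
(u(-632) - 149*(-101)*92) + 751652 = ((306 - 632)/(-8 - 632) - 149*(-101)*92) + 751652 = (-326/(-640) + 15049*92) + 751652 = (-1/640*(-326) + 1384508) + 751652 = (163/320 + 1384508) + 751652 = 443042723/320 + 751652 = 683571363/320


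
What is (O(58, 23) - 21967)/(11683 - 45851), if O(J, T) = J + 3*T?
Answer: 2730/4271 ≈ 0.63919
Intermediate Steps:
(O(58, 23) - 21967)/(11683 - 45851) = ((58 + 3*23) - 21967)/(11683 - 45851) = ((58 + 69) - 21967)/(-34168) = (127 - 21967)*(-1/34168) = -21840*(-1/34168) = 2730/4271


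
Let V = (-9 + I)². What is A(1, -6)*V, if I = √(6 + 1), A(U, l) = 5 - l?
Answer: 968 - 198*√7 ≈ 444.14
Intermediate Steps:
I = √7 ≈ 2.6458
V = (-9 + √7)² ≈ 40.376
A(1, -6)*V = (5 - 1*(-6))*(9 - √7)² = (5 + 6)*(9 - √7)² = 11*(9 - √7)²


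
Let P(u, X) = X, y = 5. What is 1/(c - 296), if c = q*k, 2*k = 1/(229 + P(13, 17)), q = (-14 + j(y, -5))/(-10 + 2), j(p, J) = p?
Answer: -1312/388349 ≈ -0.0033784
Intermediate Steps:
q = 9/8 (q = (-14 + 5)/(-10 + 2) = -9/(-8) = -9*(-1/8) = 9/8 ≈ 1.1250)
k = 1/492 (k = 1/(2*(229 + 17)) = (1/2)/246 = (1/2)*(1/246) = 1/492 ≈ 0.0020325)
c = 3/1312 (c = (9/8)*(1/492) = 3/1312 ≈ 0.0022866)
1/(c - 296) = 1/(3/1312 - 296) = 1/(-388349/1312) = -1312/388349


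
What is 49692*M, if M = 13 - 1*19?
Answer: -298152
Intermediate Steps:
M = -6 (M = 13 - 19 = -6)
49692*M = 49692*(-6) = -298152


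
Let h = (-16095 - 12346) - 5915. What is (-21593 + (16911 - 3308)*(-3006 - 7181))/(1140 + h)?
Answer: 69297677/16608 ≈ 4172.5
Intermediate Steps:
h = -34356 (h = -28441 - 5915 = -34356)
(-21593 + (16911 - 3308)*(-3006 - 7181))/(1140 + h) = (-21593 + (16911 - 3308)*(-3006 - 7181))/(1140 - 34356) = (-21593 + 13603*(-10187))/(-33216) = (-21593 - 138573761)*(-1/33216) = -138595354*(-1/33216) = 69297677/16608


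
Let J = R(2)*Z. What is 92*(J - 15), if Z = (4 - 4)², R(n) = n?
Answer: -1380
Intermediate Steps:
Z = 0 (Z = 0² = 0)
J = 0 (J = 2*0 = 0)
92*(J - 15) = 92*(0 - 15) = 92*(-15) = -1380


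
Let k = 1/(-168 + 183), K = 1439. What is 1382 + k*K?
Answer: 22169/15 ≈ 1477.9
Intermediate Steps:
k = 1/15 ≈ 0.066667
1382 + k*K = 1382 + (1/15)*1439 = 1382 + 1439/15 = 22169/15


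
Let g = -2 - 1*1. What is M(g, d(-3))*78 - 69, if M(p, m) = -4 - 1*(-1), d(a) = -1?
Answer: -303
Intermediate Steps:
g = -3 (g = -2 - 1 = -3)
M(p, m) = -3 (M(p, m) = -4 + 1 = -3)
M(g, d(-3))*78 - 69 = -3*78 - 69 = -234 - 69 = -303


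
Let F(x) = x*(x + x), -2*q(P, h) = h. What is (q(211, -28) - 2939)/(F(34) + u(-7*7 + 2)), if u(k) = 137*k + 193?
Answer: 2925/3934 ≈ 0.74352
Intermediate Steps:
q(P, h) = -h/2
F(x) = 2*x² (F(x) = x*(2*x) = 2*x²)
u(k) = 193 + 137*k
(q(211, -28) - 2939)/(F(34) + u(-7*7 + 2)) = (-½*(-28) - 2939)/(2*34² + (193 + 137*(-7*7 + 2))) = (14 - 2939)/(2*1156 + (193 + 137*(-49 + 2))) = -2925/(2312 + (193 + 137*(-47))) = -2925/(2312 + (193 - 6439)) = -2925/(2312 - 6246) = -2925/(-3934) = -2925*(-1/3934) = 2925/3934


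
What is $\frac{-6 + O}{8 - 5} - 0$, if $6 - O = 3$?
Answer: $-1$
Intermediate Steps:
$O = 3$ ($O = 6 - 3 = 3$)
$\frac{-6 + O}{8 - 5} - 0 = \frac{-6 + 3}{8 - 5} - 0 = - \frac{3}{3} + 0 = \left(-3\right) \frac{1}{3} + 0 = -1 + 0 = -1$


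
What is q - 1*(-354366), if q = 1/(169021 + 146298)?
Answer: 111738332755/315319 ≈ 3.5437e+5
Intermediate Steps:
q = 1/315319 ≈ 3.1714e-6
q - 1*(-354366) = 1/315319 - 1*(-354366) = 1/315319 + 354366 = 111738332755/315319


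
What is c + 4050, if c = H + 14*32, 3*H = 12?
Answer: 4502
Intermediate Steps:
H = 4 (H = (⅓)*12 = 4)
c = 452 (c = 4 + 14*32 = 4 + 448 = 452)
c + 4050 = 452 + 4050 = 4502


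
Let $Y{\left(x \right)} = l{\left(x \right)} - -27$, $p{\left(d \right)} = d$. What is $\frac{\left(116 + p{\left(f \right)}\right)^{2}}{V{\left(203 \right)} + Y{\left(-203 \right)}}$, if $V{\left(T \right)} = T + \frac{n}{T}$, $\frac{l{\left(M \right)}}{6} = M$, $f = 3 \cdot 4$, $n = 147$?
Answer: $- \frac{475136}{28631} \approx -16.595$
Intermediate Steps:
$f = 12$
$l{\left(M \right)} = 6 M$
$V{\left(T \right)} = T + \frac{147}{T}$
$Y{\left(x \right)} = 27 + 6 x$ ($Y{\left(x \right)} = 6 x - -27 = 6 x + 27 = 27 + 6 x$)
$\frac{\left(116 + p{\left(f \right)}\right)^{2}}{V{\left(203 \right)} + Y{\left(-203 \right)}} = \frac{\left(116 + 12\right)^{2}}{\left(203 + \frac{147}{203}\right) + \left(27 + 6 \left(-203\right)\right)} = \frac{128^{2}}{\left(203 + 147 \cdot \frac{1}{203}\right) + \left(27 - 1218\right)} = \frac{16384}{\left(203 + \frac{21}{29}\right) - 1191} = \frac{16384}{\frac{5908}{29} - 1191} = \frac{16384}{- \frac{28631}{29}} = 16384 \left(- \frac{29}{28631}\right) = - \frac{475136}{28631}$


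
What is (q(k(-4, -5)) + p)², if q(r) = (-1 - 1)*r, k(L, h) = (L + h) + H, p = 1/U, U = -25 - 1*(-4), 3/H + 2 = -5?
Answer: 156025/441 ≈ 353.80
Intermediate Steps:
H = -3/7 (H = 3/(-2 - 5) = 3/(-7) = 3*(-⅐) = -3/7 ≈ -0.42857)
U = -21 (U = -25 + 4 = -21)
p = -1/21 (p = 1/(-21) = -1/21 ≈ -0.047619)
k(L, h) = -3/7 + L + h (k(L, h) = (L + h) - 3/7 = -3/7 + L + h)
q(r) = -2*r
(q(k(-4, -5)) + p)² = (-2*(-3/7 - 4 - 5) - 1/21)² = (-2*(-66/7) - 1/21)² = (132/7 - 1/21)² = (395/21)² = 156025/441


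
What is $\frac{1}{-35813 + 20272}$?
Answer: $- \frac{1}{15541} \approx -6.4346 \cdot 10^{-5}$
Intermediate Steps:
$\frac{1}{-35813 + 20272} = \frac{1}{-15541} = - \frac{1}{15541}$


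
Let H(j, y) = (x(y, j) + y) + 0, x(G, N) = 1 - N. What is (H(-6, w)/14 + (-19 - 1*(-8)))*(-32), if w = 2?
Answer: 2320/7 ≈ 331.43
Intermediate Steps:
H(j, y) = 1 + y - j (H(j, y) = ((1 - j) + y) + 0 = (1 + y - j) + 0 = 1 + y - j)
(H(-6, w)/14 + (-19 - 1*(-8)))*(-32) = ((1 + 2 - 1*(-6))/14 + (-19 - 1*(-8)))*(-32) = ((1 + 2 + 6)*(1/14) + (-19 + 8))*(-32) = (9*(1/14) - 11)*(-32) = (9/14 - 11)*(-32) = -145/14*(-32) = 2320/7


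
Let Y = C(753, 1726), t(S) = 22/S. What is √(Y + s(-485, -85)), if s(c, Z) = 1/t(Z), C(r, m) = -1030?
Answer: I*√500390/22 ≈ 32.154*I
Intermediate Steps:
Y = -1030
s(c, Z) = Z/22 (s(c, Z) = 1/(22/Z) = Z/22)
√(Y + s(-485, -85)) = √(-1030 + (1/22)*(-85)) = √(-1030 - 85/22) = √(-22745/22) = I*√500390/22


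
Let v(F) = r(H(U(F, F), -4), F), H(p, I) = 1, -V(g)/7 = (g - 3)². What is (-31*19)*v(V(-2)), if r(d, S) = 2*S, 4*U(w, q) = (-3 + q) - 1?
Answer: 206150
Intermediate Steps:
U(w, q) = -1 + q/4 (U(w, q) = ((-3 + q) - 1)/4 = (-4 + q)/4 = -1 + q/4)
V(g) = -7*(-3 + g)² (V(g) = -7*(g - 3)² = -7*(-3 + g)²)
v(F) = 2*F
(-31*19)*v(V(-2)) = (-31*19)*(2*(-7*(-3 - 2)²)) = -1178*(-7*(-5)²) = -1178*(-7*25) = -1178*(-175) = -589*(-350) = 206150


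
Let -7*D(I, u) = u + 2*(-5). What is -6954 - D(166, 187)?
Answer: -48501/7 ≈ -6928.7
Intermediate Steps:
D(I, u) = 10/7 - u/7 (D(I, u) = -(u + 2*(-5))/7 = -(u - 10)/7 = -(-10 + u)/7 = 10/7 - u/7)
-6954 - D(166, 187) = -6954 - (10/7 - 1/7*187) = -6954 - (10/7 - 187/7) = -6954 - 1*(-177/7) = -6954 + 177/7 = -48501/7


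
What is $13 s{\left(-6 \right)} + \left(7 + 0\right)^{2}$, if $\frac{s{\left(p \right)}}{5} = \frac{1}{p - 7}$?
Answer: $44$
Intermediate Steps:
$s{\left(p \right)} = \frac{5}{-7 + p}$ ($s{\left(p \right)} = \frac{5}{p - 7} = \frac{5}{-7 + p}$)
$13 s{\left(-6 \right)} + \left(7 + 0\right)^{2} = 13 \frac{5}{-7 - 6} + \left(7 + 0\right)^{2} = 13 \frac{5}{-13} + 7^{2} = 13 \cdot 5 \left(- \frac{1}{13}\right) + 49 = 13 \left(- \frac{5}{13}\right) + 49 = -5 + 49 = 44$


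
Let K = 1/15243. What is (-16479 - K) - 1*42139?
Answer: -893514175/15243 ≈ -58618.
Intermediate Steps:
K = 1/15243 ≈ 6.5604e-5
(-16479 - K) - 1*42139 = (-16479 - 1*1/15243) - 1*42139 = (-16479 - 1/15243) - 42139 = -251189398/15243 - 42139 = -893514175/15243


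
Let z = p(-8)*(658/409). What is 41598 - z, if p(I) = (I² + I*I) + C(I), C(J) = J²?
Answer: 16887246/409 ≈ 41289.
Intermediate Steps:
p(I) = 3*I² (p(I) = (I² + I*I) + I² = (I² + I²) + I² = 2*I² + I² = 3*I²)
z = 126336/409 (z = (3*(-8)²)*(658/409) = (3*64)*(658*(1/409)) = 192*(658/409) = 126336/409 ≈ 308.89)
41598 - z = 41598 - 1*126336/409 = 41598 - 126336/409 = 16887246/409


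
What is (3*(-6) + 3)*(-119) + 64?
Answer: 1849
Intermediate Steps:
(3*(-6) + 3)*(-119) + 64 = (-18 + 3)*(-119) + 64 = -15*(-119) + 64 = 1785 + 64 = 1849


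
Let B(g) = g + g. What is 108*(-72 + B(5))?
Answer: -6696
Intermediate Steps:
B(g) = 2*g
108*(-72 + B(5)) = 108*(-72 + 2*5) = 108*(-72 + 10) = 108*(-62) = -6696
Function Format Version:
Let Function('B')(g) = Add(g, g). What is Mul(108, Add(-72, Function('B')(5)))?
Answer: -6696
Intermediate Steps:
Function('B')(g) = Mul(2, g)
Mul(108, Add(-72, Function('B')(5))) = Mul(108, Add(-72, Mul(2, 5))) = Mul(108, Add(-72, 10)) = Mul(108, -62) = -6696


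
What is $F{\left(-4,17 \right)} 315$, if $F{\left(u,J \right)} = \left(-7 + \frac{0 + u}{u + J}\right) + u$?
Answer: $- \frac{46305}{13} \approx -3561.9$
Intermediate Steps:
$F{\left(u,J \right)} = -7 + u + \frac{u}{J + u}$ ($F{\left(u,J \right)} = \left(-7 + \frac{u}{J + u}\right) + u = -7 + u + \frac{u}{J + u}$)
$F{\left(-4,17 \right)} 315 = \frac{\left(-4\right)^{2} - 119 - -24 + 17 \left(-4\right)}{17 - 4} \cdot 315 = \frac{16 - 119 + 24 - 68}{13} \cdot 315 = \frac{1}{13} \left(-147\right) 315 = \left(- \frac{147}{13}\right) 315 = - \frac{46305}{13}$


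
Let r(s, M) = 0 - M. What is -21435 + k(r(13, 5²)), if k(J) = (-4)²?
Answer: -21419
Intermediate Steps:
r(s, M) = -M
k(J) = 16
-21435 + k(r(13, 5²)) = -21435 + 16 = -21419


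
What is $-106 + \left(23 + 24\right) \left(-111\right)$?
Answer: $-5323$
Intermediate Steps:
$-106 + \left(23 + 24\right) \left(-111\right) = -106 + 47 \left(-111\right) = -106 - 5217 = -5323$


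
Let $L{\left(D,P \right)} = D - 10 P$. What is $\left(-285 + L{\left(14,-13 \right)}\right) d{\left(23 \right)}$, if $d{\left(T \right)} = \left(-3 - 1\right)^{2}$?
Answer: $-2256$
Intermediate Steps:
$d{\left(T \right)} = 16$ ($d{\left(T \right)} = \left(-3 - 1\right)^{2} = \left(-4\right)^{2} = 16$)
$\left(-285 + L{\left(14,-13 \right)}\right) d{\left(23 \right)} = \left(-285 + \left(14 - -130\right)\right) 16 = \left(-285 + \left(14 + 130\right)\right) 16 = \left(-285 + 144\right) 16 = \left(-141\right) 16 = -2256$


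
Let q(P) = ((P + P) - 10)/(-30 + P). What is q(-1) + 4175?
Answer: 129437/31 ≈ 4175.4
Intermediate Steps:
q(P) = (-10 + 2*P)/(-30 + P) (q(P) = (2*P - 10)/(-30 + P) = (-10 + 2*P)/(-30 + P))
q(-1) + 4175 = 2*(-5 - 1)/(-30 - 1) + 4175 = 2*(-6)/(-31) + 4175 = 2*(-1/31)*(-6) + 4175 = 12/31 + 4175 = 129437/31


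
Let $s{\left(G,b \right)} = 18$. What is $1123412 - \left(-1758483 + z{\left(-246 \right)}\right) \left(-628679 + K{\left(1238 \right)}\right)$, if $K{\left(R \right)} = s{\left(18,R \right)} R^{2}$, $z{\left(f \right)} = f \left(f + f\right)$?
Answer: $44143900174175$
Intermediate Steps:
$z{\left(f \right)} = 2 f^{2}$ ($z{\left(f \right)} = f 2 f = 2 f^{2}$)
$K{\left(R \right)} = 18 R^{2}$
$1123412 - \left(-1758483 + z{\left(-246 \right)}\right) \left(-628679 + K{\left(1238 \right)}\right) = 1123412 - \left(-1758483 + 2 \left(-246\right)^{2}\right) \left(-628679 + 18 \cdot 1238^{2}\right) = 1123412 - \left(-1758483 + 2 \cdot 60516\right) \left(-628679 + 18 \cdot 1532644\right) = 1123412 - \left(-1758483 + 121032\right) \left(-628679 + 27587592\right) = 1123412 - \left(-1637451\right) 26958913 = 1123412 - -44143899050763 = 1123412 + 44143899050763 = 44143900174175$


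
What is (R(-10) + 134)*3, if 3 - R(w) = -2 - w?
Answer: 387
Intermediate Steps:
R(w) = 5 + w (R(w) = 3 - (-2 - w) = 3 + (2 + w) = 5 + w)
(R(-10) + 134)*3 = ((5 - 10) + 134)*3 = (-5 + 134)*3 = 129*3 = 387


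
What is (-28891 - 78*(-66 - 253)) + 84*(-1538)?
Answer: -133201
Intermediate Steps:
(-28891 - 78*(-66 - 253)) + 84*(-1538) = (-28891 - 78*(-319)) - 129192 = (-28891 + 24882) - 129192 = -4009 - 129192 = -133201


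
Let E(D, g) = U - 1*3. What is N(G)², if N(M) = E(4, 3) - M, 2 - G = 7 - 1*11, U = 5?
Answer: 16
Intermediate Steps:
E(D, g) = 2 (E(D, g) = 5 - 1*3 = 5 - 3 = 2)
G = 6 (G = 2 - (7 - 1*11) = 2 - (7 - 11) = 2 - 1*(-4) = 2 + 4 = 6)
N(M) = 2 - M
N(G)² = (2 - 1*6)² = (2 - 6)² = (-4)² = 16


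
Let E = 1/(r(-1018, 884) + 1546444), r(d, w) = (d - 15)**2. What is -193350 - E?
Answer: -505326605551/2613533 ≈ -1.9335e+5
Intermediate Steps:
r(d, w) = (-15 + d)**2
E = 1/2613533 (E = 1/((-15 - 1018)**2 + 1546444) = 1/((-1033)**2 + 1546444) = 1/(1067089 + 1546444) = 1/2613533 ≈ 3.8262e-7)
-193350 - E = -193350 - 1*1/2613533 = -193350 - 1/2613533 = -505326605551/2613533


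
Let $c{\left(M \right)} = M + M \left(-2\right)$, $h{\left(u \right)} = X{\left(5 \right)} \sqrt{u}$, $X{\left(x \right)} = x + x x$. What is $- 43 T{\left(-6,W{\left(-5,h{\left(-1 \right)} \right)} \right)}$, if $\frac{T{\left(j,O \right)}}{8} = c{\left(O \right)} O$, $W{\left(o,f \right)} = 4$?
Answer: $5504$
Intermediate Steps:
$X{\left(x \right)} = x + x^{2}$
$h{\left(u \right)} = 30 \sqrt{u}$ ($h{\left(u \right)} = 5 \left(1 + 5\right) \sqrt{u} = 5 \cdot 6 \sqrt{u} = 30 \sqrt{u}$)
$c{\left(M \right)} = - M$ ($c{\left(M \right)} = M - 2 M = - M$)
$T{\left(j,O \right)} = - 8 O^{2}$ ($T{\left(j,O \right)} = 8 - O O = 8 \left(- O^{2}\right) = - 8 O^{2}$)
$- 43 T{\left(-6,W{\left(-5,h{\left(-1 \right)} \right)} \right)} = - 43 \left(- 8 \cdot 4^{2}\right) = - 43 \left(\left(-8\right) 16\right) = \left(-43\right) \left(-128\right) = 5504$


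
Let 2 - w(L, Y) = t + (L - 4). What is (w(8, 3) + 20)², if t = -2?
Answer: 400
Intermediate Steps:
w(L, Y) = 8 - L (w(L, Y) = 2 - (-2 + (L - 4)) = 2 - (-2 + (-4 + L)) = 2 - (-6 + L) = 2 + (6 - L) = 8 - L)
(w(8, 3) + 20)² = ((8 - 1*8) + 20)² = ((8 - 8) + 20)² = (0 + 20)² = 20² = 400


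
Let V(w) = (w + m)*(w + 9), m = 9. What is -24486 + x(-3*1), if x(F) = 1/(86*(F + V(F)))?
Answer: -69491267/2838 ≈ -24486.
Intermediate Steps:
V(w) = (9 + w)² (V(w) = (w + 9)*(w + 9) = (9 + w)*(9 + w) = (9 + w)²)
x(F) = 1/(6966 + 86*F² + 1634*F) (x(F) = 1/(86*(F + (81 + F² + 18*F))) = 1/(86*(81 + F² + 19*F)) = 1/(6966 + 86*F² + 1634*F))
-24486 + x(-3*1) = -24486 + 1/(86*(81 + (-3*1)² + 19*(-3*1))) = -24486 + 1/(86*(81 + (-3)² + 19*(-3))) = -24486 + 1/(86*(81 + 9 - 57)) = -24486 + (1/86)/33 = -24486 + (1/86)*(1/33) = -24486 + 1/2838 = -69491267/2838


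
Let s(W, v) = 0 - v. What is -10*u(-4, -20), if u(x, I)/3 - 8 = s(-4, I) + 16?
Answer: -1320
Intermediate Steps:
s(W, v) = -v
u(x, I) = 72 - 3*I (u(x, I) = 24 + 3*(-I + 16) = 24 + 3*(16 - I) = 24 + (48 - 3*I) = 72 - 3*I)
-10*u(-4, -20) = -10*(72 - 3*(-20)) = -10*(72 + 60) = -10*132 = -1320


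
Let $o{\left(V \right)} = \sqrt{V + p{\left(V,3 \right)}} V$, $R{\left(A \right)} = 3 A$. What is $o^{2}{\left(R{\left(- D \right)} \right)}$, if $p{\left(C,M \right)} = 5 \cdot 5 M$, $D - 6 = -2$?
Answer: $9072$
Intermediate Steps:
$D = 4$ ($D = 6 - 2 = 4$)
$p{\left(C,M \right)} = 25 M$
$o{\left(V \right)} = V \sqrt{75 + V}$ ($o{\left(V \right)} = \sqrt{V + 25 \cdot 3} V = \sqrt{V + 75} V = \sqrt{75 + V} V = V \sqrt{75 + V}$)
$o^{2}{\left(R{\left(- D \right)} \right)} = \left(3 \left(\left(-1\right) 4\right) \sqrt{75 + 3 \left(\left(-1\right) 4\right)}\right)^{2} = \left(3 \left(-4\right) \sqrt{75 + 3 \left(-4\right)}\right)^{2} = \left(- 12 \sqrt{75 - 12}\right)^{2} = \left(- 12 \sqrt{63}\right)^{2} = \left(- 12 \cdot 3 \sqrt{7}\right)^{2} = \left(- 36 \sqrt{7}\right)^{2} = 9072$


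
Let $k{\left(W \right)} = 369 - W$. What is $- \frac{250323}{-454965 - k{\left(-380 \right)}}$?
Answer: $\frac{250323}{455714} \approx 0.5493$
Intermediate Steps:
$- \frac{250323}{-454965 - k{\left(-380 \right)}} = - \frac{250323}{-454965 - \left(369 - -380\right)} = - \frac{250323}{-454965 - \left(369 + 380\right)} = - \frac{250323}{-454965 - 749} = - \frac{250323}{-455714} = \left(-250323\right) \left(- \frac{1}{455714}\right) = \frac{250323}{455714}$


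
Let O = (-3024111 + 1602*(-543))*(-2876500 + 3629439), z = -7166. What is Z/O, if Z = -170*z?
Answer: -1218220/2931942207183 ≈ -4.1550e-7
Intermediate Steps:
O = -2931942207183 (O = (-3024111 - 869886)*752939 = -3893997*752939 = -2931942207183)
Z = 1218220 (Z = -170*(-7166) = 1218220)
Z/O = 1218220/(-2931942207183) = 1218220*(-1/2931942207183) = -1218220/2931942207183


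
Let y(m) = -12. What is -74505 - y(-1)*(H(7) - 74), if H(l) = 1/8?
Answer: -150783/2 ≈ -75392.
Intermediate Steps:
H(l) = 1/8
-74505 - y(-1)*(H(7) - 74) = -74505 - (-12)*(1/8 - 74) = -74505 - (-12)*(-591)/8 = -74505 - 1*1773/2 = -74505 - 1773/2 = -150783/2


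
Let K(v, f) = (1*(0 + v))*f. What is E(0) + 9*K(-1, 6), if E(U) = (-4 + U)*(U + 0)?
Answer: -54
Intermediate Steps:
K(v, f) = f*v (K(v, f) = (1*v)*f = v*f = f*v)
E(U) = U*(-4 + U) (E(U) = (-4 + U)*U = U*(-4 + U))
E(0) + 9*K(-1, 6) = 0*(-4 + 0) + 9*(6*(-1)) = 0*(-4) + 9*(-6) = 0 - 54 = -54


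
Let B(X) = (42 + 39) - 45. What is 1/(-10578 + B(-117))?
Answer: -1/10542 ≈ -9.4859e-5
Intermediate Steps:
B(X) = 36 (B(X) = 81 - 45 = 36)
1/(-10578 + B(-117)) = 1/(-10578 + 36) = 1/(-10542) = -1/10542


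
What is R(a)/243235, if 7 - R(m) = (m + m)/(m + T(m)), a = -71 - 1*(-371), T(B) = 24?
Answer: 139/6567345 ≈ 2.1165e-5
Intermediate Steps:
a = 300 (a = -71 + 371 = 300)
R(m) = 7 - 2*m/(24 + m) (R(m) = 7 - (m + m)/(m + 24) = 7 - 2*m/(24 + m))
R(a)/243235 = ((168 + 5*300)/(24 + 300))/243235 = ((168 + 1500)/324)*(1/243235) = ((1/324)*1668)*(1/243235) = (139/27)*(1/243235) = 139/6567345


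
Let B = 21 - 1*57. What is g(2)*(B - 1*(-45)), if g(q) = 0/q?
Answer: 0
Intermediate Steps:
g(q) = 0
B = -36 (B = 21 - 57 = -36)
g(2)*(B - 1*(-45)) = 0*(-36 - 1*(-45)) = 0*(-36 + 45) = 0*9 = 0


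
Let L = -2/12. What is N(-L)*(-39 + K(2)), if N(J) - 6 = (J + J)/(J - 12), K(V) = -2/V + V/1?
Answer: -16112/71 ≈ -226.93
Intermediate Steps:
L = -⅙ (L = -2*1/12 = -⅙ ≈ -0.16667)
K(V) = V - 2/V (K(V) = -2/V + V*1 = -2/V + V = V - 2/V)
N(J) = 6 + 2*J/(-12 + J) (N(J) = 6 + (J + J)/(J - 12) = 6 + (2*J)/(-12 + J) = 6 + 2*J/(-12 + J))
N(-L)*(-39 + K(2)) = (8*(-9 - 1*(-⅙))/(-12 - 1*(-⅙)))*(-39 + (2 - 2/2)) = (8*(-9 + ⅙)/(-12 + ⅙))*(-39 + (2 - 2*½)) = (8*(-53/6)/(-71/6))*(-39 + (2 - 1)) = (8*(-6/71)*(-53/6))*(-39 + 1) = (424/71)*(-38) = -16112/71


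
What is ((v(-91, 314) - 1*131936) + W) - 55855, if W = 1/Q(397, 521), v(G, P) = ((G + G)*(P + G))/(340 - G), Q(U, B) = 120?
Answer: -9717420409/51720 ≈ -1.8789e+5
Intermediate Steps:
v(G, P) = 2*G*(G + P)/(340 - G) (v(G, P) = ((2*G)*(G + P))/(340 - G) = (2*G*(G + P))/(340 - G) = 2*G*(G + P)/(340 - G))
W = 1/120 ≈ 0.0083333
((v(-91, 314) - 1*131936) + W) - 55855 = ((-2*(-91)*(-91 + 314)/(-340 - 91) - 1*131936) + 1/120) - 55855 = ((-2*(-91)*223/(-431) - 131936) + 1/120) - 55855 = ((-2*(-91)*(-1/431)*223 - 131936) + 1/120) - 55855 = ((-40586/431 - 131936) + 1/120) - 55855 = (-56905002/431 + 1/120) - 55855 = -6828599809/51720 - 55855 = -9717420409/51720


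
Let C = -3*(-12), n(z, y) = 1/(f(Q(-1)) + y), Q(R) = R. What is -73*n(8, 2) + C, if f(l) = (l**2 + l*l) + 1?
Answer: 107/5 ≈ 21.400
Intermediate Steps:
f(l) = 1 + 2*l**2 (f(l) = (l**2 + l**2) + 1 = 2*l**2 + 1 = 1 + 2*l**2)
n(z, y) = 1/(3 + y) (n(z, y) = 1/((1 + 2*(-1)**2) + y) = 1/((1 + 2*1) + y) = 1/((1 + 2) + y) = 1/(3 + y))
C = 36
-73*n(8, 2) + C = -73/(3 + 2) + 36 = -73/5 + 36 = 107/5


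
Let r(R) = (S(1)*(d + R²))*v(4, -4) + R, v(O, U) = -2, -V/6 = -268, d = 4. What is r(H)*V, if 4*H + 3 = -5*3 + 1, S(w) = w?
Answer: -77787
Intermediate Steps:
V = 1608 (V = -6*(-268) = 1608)
H = -17/4 (H = -¾ + (-5*3 + 1)/4 = -¾ + (-15 + 1)/4 = -¾ + (¼)*(-14) = -¾ - 7/2 = -17/4 ≈ -4.2500)
r(R) = -8 + R - 2*R² (r(R) = (1*(4 + R²))*(-2) + R = (4 + R²)*(-2) + R = (-8 - 2*R²) + R = -8 + R - 2*R²)
r(H)*V = (-8 - 17/4 - 2*(-17/4)²)*1608 = (-8 - 17/4 - 2*289/16)*1608 = (-8 - 17/4 - 289/8)*1608 = -387/8*1608 = -77787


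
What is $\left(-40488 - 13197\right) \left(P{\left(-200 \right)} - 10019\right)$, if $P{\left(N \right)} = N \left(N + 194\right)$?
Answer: $473448015$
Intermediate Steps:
$P{\left(N \right)} = N \left(194 + N\right)$
$\left(-40488 - 13197\right) \left(P{\left(-200 \right)} - 10019\right) = \left(-40488 - 13197\right) \left(- 200 \left(194 - 200\right) - 10019\right) = - 53685 \left(\left(-200\right) \left(-6\right) - 10019\right) = - 53685 \left(1200 - 10019\right) = \left(-53685\right) \left(-8819\right) = 473448015$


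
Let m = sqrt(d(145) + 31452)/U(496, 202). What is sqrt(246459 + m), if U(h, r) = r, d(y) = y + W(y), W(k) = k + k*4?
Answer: sqrt(10056513036 + 202*sqrt(32322))/202 ≈ 496.45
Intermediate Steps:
W(k) = 5*k (W(k) = k + 4*k = 5*k)
d(y) = 6*y (d(y) = y + 5*y = 6*y)
m = sqrt(32322)/202 (m = sqrt(6*145 + 31452)/202 = sqrt(870 + 31452)*(1/202) = sqrt(32322)*(1/202) = sqrt(32322)/202 ≈ 0.89002)
sqrt(246459 + m) = sqrt(246459 + sqrt(32322)/202)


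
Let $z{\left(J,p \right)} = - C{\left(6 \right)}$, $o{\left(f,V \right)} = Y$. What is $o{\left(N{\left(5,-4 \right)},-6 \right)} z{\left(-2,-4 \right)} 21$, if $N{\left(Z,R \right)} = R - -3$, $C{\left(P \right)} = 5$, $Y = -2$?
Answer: $210$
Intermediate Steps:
$N{\left(Z,R \right)} = 3 + R$ ($N{\left(Z,R \right)} = R + 3 = 3 + R$)
$o{\left(f,V \right)} = -2$
$z{\left(J,p \right)} = -5$ ($z{\left(J,p \right)} = \left(-1\right) 5 = -5$)
$o{\left(N{\left(5,-4 \right)},-6 \right)} z{\left(-2,-4 \right)} 21 = \left(-2\right) \left(-5\right) 21 = 10 \cdot 21 = 210$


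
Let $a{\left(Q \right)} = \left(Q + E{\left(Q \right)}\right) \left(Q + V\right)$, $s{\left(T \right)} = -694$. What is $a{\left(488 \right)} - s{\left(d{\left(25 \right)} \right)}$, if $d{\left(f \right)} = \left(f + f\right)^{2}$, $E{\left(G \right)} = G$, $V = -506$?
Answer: $-16874$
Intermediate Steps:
$d{\left(f \right)} = 4 f^{2}$ ($d{\left(f \right)} = \left(2 f\right)^{2} = 4 f^{2}$)
$a{\left(Q \right)} = 2 Q \left(-506 + Q\right)$ ($a{\left(Q \right)} = \left(Q + Q\right) \left(Q - 506\right) = 2 Q \left(-506 + Q\right)$)
$a{\left(488 \right)} - s{\left(d{\left(25 \right)} \right)} = 2 \cdot 488 \left(-506 + 488\right) - -694 = 2 \cdot 488 \left(-18\right) + 694 = -17568 + 694 = -16874$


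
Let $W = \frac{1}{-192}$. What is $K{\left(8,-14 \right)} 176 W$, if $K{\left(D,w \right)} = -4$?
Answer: $\frac{11}{3} \approx 3.6667$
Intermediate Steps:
$W = - \frac{1}{192} \approx -0.0052083$
$K{\left(8,-14 \right)} 176 W = \left(-4\right) 176 \left(- \frac{1}{192}\right) = \left(-704\right) \left(- \frac{1}{192}\right) = \frac{11}{3}$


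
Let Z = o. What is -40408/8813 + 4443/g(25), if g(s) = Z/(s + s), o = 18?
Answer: 326180101/26439 ≈ 12337.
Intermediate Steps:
Z = 18
g(s) = 9/s (g(s) = 18/(s + s) = 18/((2*s)) = 18*(1/(2*s)) = 9/s)
-40408/8813 + 4443/g(25) = -40408/8813 + 4443/((9/25)) = -40408*1/8813 + 4443/((9*(1/25))) = -40408/8813 + 4443/(9/25) = -40408/8813 + 4443*(25/9) = -40408/8813 + 37025/3 = 326180101/26439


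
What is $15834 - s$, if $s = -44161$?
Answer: $59995$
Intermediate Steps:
$15834 - s = 15834 - -44161 = 15834 + 44161 = 59995$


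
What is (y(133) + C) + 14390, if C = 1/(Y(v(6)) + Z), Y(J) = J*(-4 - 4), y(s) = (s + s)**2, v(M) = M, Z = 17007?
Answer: 1443991015/16959 ≈ 85146.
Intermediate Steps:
y(s) = 4*s**2 (y(s) = (2*s)**2 = 4*s**2)
Y(J) = -8*J (Y(J) = J*(-8) = -8*J)
C = 1/16959 (C = 1/(-8*6 + 17007) = 1/(-48 + 17007) = 1/16959 ≈ 5.8966e-5)
(y(133) + C) + 14390 = (4*133**2 + 1/16959) + 14390 = (4*17689 + 1/16959) + 14390 = (70756 + 1/16959) + 14390 = 1199951005/16959 + 14390 = 1443991015/16959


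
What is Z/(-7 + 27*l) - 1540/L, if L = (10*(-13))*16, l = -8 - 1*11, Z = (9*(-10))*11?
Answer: 275/104 ≈ 2.6442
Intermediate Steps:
Z = -990 (Z = -90*11 = -990)
l = -19 (l = -8 - 11 = -19)
L = -2080 (L = -130*16 = -2080)
Z/(-7 + 27*l) - 1540/L = -990/(-7 + 27*(-19)) - 1540/(-2080) = -990/(-7 - 513) - 1540*(-1/2080) = -990/(-520) + 77/104 = -990*(-1/520) + 77/104 = 99/52 + 77/104 = 275/104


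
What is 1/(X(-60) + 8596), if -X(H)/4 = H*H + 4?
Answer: -1/5820 ≈ -0.00017182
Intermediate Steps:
X(H) = -16 - 4*H² (X(H) = -4*(H*H + 4) = -4*(H² + 4) = -4*(4 + H²) = -16 - 4*H²)
1/(X(-60) + 8596) = 1/((-16 - 4*(-60)²) + 8596) = 1/((-16 - 4*3600) + 8596) = 1/((-16 - 14400) + 8596) = 1/(-14416 + 8596) = 1/(-5820) = -1/5820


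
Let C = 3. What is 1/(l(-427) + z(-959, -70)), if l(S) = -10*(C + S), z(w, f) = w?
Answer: 1/3281 ≈ 0.00030479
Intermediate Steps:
l(S) = -30 - 10*S (l(S) = -10*(3 + S) = -30 - 10*S)
1/(l(-427) + z(-959, -70)) = 1/((-30 - 10*(-427)) - 959) = 1/((-30 + 4270) - 959) = 1/(4240 - 959) = 1/3281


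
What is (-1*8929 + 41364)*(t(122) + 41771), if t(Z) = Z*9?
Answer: 1390456015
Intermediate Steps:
t(Z) = 9*Z
(-1*8929 + 41364)*(t(122) + 41771) = (-1*8929 + 41364)*(9*122 + 41771) = (-8929 + 41364)*(1098 + 41771) = 32435*42869 = 1390456015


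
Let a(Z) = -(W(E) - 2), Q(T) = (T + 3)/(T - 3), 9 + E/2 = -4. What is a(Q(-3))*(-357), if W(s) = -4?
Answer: -2142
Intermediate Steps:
E = -26 (E = -18 + 2*(-4) = -18 - 8 = -26)
Q(T) = (3 + T)/(-3 + T)
a(Z) = 6 (a(Z) = -(-4 - 2) = -1*(-6) = 6)
a(Q(-3))*(-357) = 6*(-357) = -2142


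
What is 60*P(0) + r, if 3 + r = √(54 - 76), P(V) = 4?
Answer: 237 + I*√22 ≈ 237.0 + 4.6904*I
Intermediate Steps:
r = -3 + I*√22 (r = -3 + √(54 - 76) = -3 + √(-22) = -3 + I*√22 ≈ -3.0 + 4.6904*I)
60*P(0) + r = 60*4 + (-3 + I*√22) = 240 + (-3 + I*√22) = 237 + I*√22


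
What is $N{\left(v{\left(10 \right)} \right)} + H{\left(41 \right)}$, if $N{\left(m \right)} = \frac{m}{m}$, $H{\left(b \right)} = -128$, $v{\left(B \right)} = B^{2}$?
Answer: $-127$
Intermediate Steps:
$N{\left(m \right)} = 1$
$N{\left(v{\left(10 \right)} \right)} + H{\left(41 \right)} = 1 - 128 = -127$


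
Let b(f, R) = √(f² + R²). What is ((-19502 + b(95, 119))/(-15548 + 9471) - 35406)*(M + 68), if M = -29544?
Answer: 6341547993760/6077 + 29476*√23186/6077 ≈ 1.0435e+9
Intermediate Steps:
b(f, R) = √(R² + f²)
((-19502 + b(95, 119))/(-15548 + 9471) - 35406)*(M + 68) = ((-19502 + √(119² + 95²))/(-15548 + 9471) - 35406)*(-29544 + 68) = ((-19502 + √(14161 + 9025))/(-6077) - 35406)*(-29476) = ((-19502 + √23186)*(-1/6077) - 35406)*(-29476) = ((19502/6077 - √23186/6077) - 35406)*(-29476) = (-215142760/6077 - √23186/6077)*(-29476) = 6341547993760/6077 + 29476*√23186/6077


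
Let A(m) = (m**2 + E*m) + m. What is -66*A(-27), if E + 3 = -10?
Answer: -69498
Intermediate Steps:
E = -13 (E = -3 - 10 = -13)
A(m) = m**2 - 12*m (A(m) = (m**2 - 13*m) + m = m**2 - 12*m)
-66*A(-27) = -(-1782)*(-12 - 27) = -(-1782)*(-39) = -66*1053 = -69498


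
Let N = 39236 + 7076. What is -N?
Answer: -46312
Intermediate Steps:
N = 46312
-N = -1*46312 = -46312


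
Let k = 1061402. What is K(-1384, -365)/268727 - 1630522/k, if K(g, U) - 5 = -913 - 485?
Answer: -219821909240/142613687627 ≈ -1.5414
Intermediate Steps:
K(g, U) = -1393 (K(g, U) = 5 + (-913 - 485) = 5 - 1398 = -1393)
K(-1384, -365)/268727 - 1630522/k = -1393/268727 - 1630522/1061402 = -1393*1/268727 - 1630522*1/1061402 = -1393/268727 - 815261/530701 = -219821909240/142613687627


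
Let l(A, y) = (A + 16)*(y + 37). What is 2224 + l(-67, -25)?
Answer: 1612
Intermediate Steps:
l(A, y) = (16 + A)*(37 + y)
2224 + l(-67, -25) = 2224 + (592 + 16*(-25) + 37*(-67) - 67*(-25)) = 2224 + (592 - 400 - 2479 + 1675) = 2224 - 612 = 1612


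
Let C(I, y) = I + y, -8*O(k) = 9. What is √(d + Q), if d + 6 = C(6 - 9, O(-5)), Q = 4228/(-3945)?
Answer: I*√2788081410/15780 ≈ 3.3462*I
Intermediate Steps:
O(k) = -9/8 (O(k) = -⅛*9 = -9/8)
Q = -4228/3945 (Q = 4228*(-1/3945) = -4228/3945 ≈ -1.0717)
d = -81/8 (d = -6 + ((6 - 9) - 9/8) = -6 + (-3 - 9/8) = -6 - 33/8 = -81/8 ≈ -10.125)
√(d + Q) = √(-81/8 - 4228/3945) = √(-353369/31560) = I*√2788081410/15780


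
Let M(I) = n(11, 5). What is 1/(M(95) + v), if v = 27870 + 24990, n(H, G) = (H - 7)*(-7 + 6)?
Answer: 1/52856 ≈ 1.8919e-5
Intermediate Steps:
n(H, G) = 7 - H (n(H, G) = (-7 + H)*(-1) = 7 - H)
M(I) = -4 (M(I) = 7 - 1*11 = 7 - 11 = -4)
v = 52860
1/(M(95) + v) = 1/(-4 + 52860) = 1/52856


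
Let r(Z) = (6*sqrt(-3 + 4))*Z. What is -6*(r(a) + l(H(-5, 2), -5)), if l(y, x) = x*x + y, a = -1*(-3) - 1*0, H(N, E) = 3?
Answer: -276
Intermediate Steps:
a = 3 (a = 3 + 0 = 3)
l(y, x) = y + x**2 (l(y, x) = x**2 + y = y + x**2)
r(Z) = 6*Z (r(Z) = (6*sqrt(1))*Z = (6*1)*Z = 6*Z)
-6*(r(a) + l(H(-5, 2), -5)) = -6*(6*3 + (3 + (-5)**2)) = -6*(18 + (3 + 25)) = -6*(18 + 28) = -6*46 = -276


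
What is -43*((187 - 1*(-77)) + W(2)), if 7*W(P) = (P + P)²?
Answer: -80152/7 ≈ -11450.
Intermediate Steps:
W(P) = 4*P²/7 (W(P) = (P + P)²/7 = (2*P)²/7 = (4*P²)/7 = 4*P²/7)
-43*((187 - 1*(-77)) + W(2)) = -43*((187 - 1*(-77)) + (4/7)*2²) = -43*((187 + 77) + (4/7)*4) = -43*(264 + 16/7) = -43*1864/7 = -80152/7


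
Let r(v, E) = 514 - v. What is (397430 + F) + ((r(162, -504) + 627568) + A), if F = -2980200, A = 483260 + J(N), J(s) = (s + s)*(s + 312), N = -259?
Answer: -1499044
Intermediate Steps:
J(s) = 2*s*(312 + s) (J(s) = (2*s)*(312 + s) = 2*s*(312 + s))
A = 455806 (A = 483260 + 2*(-259)*(312 - 259) = 483260 + 2*(-259)*53 = 483260 - 27454 = 455806)
(397430 + F) + ((r(162, -504) + 627568) + A) = (397430 - 2980200) + (((514 - 1*162) + 627568) + 455806) = -2582770 + (((514 - 162) + 627568) + 455806) = -2582770 + ((352 + 627568) + 455806) = -2582770 + (627920 + 455806) = -2582770 + 1083726 = -1499044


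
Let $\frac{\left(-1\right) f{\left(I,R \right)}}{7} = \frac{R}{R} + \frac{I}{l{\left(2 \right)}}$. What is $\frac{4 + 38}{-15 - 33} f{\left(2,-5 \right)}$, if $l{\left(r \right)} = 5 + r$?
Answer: $\frac{63}{8} \approx 7.875$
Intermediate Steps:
$f{\left(I,R \right)} = -7 - I$ ($f{\left(I,R \right)} = - 7 \left(\frac{R}{R} + \frac{I}{5 + 2}\right) = - 7 \left(1 + \frac{I}{7}\right) = -7 - I$)
$\frac{4 + 38}{-15 - 33} f{\left(2,-5 \right)} = \frac{4 + 38}{-15 - 33} \left(-7 - 2\right) = \frac{42}{-48} \left(-7 - 2\right) = 42 \left(- \frac{1}{48}\right) \left(-9\right) = \left(- \frac{7}{8}\right) \left(-9\right) = \frac{63}{8}$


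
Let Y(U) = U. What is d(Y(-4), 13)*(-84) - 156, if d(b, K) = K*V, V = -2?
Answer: 2028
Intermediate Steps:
d(b, K) = -2*K (d(b, K) = K*(-2) = -2*K)
d(Y(-4), 13)*(-84) - 156 = -2*13*(-84) - 156 = -26*(-84) - 156 = 2184 - 156 = 2028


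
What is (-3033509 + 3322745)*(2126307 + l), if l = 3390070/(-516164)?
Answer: 79360554610525902/129041 ≈ 6.1500e+11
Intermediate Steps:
l = -1695035/258082 (l = 3390070*(-1/516164) = -1695035/258082 ≈ -6.5678)
(-3033509 + 3322745)*(2126307 + l) = (-3033509 + 3322745)*(2126307 - 1695035/258082) = 289236*(548759868139/258082) = 79360554610525902/129041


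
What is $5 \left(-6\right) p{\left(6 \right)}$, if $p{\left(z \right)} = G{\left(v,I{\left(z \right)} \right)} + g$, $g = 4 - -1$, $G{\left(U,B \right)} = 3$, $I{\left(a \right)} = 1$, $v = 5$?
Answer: $-240$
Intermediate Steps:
$g = 5$ ($g = 4 + 1 = 5$)
$p{\left(z \right)} = 8$ ($p{\left(z \right)} = 3 + 5 = 8$)
$5 \left(-6\right) p{\left(6 \right)} = 5 \left(-6\right) 8 = \left(-30\right) 8 = -240$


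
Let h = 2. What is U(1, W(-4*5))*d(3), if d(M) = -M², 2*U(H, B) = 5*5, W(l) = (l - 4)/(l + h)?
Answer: -225/2 ≈ -112.50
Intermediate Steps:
W(l) = (-4 + l)/(2 + l) (W(l) = (l - 4)/(l + 2) = (-4 + l)/(2 + l))
U(H, B) = 25/2 (U(H, B) = (5*5)/2 = (½)*25 = 25/2)
U(1, W(-4*5))*d(3) = 25*(-1*3²)/2 = 25*(-1*9)/2 = (25/2)*(-9) = -225/2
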